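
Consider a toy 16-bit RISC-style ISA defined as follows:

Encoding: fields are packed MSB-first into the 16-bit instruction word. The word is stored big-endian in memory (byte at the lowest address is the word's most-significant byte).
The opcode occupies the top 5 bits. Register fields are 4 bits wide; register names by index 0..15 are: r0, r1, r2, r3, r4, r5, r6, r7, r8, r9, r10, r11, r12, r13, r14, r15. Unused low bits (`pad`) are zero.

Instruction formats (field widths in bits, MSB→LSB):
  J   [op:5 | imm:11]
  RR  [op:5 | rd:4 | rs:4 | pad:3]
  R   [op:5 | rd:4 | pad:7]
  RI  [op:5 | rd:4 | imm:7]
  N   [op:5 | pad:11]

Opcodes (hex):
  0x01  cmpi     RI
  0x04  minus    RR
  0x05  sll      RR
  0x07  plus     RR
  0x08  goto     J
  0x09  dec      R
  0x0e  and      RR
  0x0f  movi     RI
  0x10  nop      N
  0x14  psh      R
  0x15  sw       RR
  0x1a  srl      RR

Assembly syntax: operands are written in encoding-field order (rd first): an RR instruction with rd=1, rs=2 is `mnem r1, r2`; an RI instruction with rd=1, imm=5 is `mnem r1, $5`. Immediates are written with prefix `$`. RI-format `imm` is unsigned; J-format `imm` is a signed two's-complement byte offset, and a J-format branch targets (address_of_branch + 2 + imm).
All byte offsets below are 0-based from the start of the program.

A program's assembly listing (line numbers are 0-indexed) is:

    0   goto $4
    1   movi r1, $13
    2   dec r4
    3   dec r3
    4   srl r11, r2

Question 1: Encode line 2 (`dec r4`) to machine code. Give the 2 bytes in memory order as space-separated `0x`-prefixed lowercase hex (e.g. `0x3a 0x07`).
2. dec fields op=0x9:5|rd=4:4|pad=0:7 → word 4a00h → 4a 00

0x4a 0x00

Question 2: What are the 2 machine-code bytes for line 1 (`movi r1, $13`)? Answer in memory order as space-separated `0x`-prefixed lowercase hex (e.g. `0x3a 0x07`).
L1: movi op=0xf:5|rd=1:4|imm=13:7 ⇒ 0x788d ⇒ big 78 8d

0x78 0x8d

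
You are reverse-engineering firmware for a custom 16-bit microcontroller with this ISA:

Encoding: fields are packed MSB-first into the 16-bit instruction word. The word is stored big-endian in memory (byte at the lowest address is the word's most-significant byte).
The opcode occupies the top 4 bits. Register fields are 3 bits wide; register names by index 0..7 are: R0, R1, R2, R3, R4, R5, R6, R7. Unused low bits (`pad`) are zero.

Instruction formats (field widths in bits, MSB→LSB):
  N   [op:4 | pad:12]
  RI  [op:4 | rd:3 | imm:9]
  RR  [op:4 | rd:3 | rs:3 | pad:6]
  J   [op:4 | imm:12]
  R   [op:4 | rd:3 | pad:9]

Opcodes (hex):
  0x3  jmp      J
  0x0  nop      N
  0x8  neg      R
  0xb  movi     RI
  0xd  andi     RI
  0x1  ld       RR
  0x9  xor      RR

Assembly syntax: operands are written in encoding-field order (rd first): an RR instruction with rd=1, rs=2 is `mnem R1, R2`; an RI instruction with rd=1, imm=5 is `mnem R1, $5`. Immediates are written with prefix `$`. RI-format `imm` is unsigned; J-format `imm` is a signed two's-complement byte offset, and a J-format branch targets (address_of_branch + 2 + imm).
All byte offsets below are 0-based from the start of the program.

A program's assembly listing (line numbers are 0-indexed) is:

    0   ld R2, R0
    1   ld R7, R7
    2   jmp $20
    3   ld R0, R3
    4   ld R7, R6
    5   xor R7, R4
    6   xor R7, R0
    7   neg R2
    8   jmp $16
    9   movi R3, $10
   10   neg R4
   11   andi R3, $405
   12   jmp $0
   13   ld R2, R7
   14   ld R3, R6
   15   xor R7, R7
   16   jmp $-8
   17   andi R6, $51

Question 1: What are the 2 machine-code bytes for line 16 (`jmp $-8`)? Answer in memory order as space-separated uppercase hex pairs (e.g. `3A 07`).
L16: jmp op=0x3:4|imm=-8:12 ⇒ 0x3ff8 ⇒ big 3f f8

3F F8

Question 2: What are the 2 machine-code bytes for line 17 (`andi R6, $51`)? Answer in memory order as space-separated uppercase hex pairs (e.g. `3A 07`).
L17: andi op=0xd:4|rd=6:3|imm=51:9 ⇒ 0xdc33 ⇒ big dc 33

DC 33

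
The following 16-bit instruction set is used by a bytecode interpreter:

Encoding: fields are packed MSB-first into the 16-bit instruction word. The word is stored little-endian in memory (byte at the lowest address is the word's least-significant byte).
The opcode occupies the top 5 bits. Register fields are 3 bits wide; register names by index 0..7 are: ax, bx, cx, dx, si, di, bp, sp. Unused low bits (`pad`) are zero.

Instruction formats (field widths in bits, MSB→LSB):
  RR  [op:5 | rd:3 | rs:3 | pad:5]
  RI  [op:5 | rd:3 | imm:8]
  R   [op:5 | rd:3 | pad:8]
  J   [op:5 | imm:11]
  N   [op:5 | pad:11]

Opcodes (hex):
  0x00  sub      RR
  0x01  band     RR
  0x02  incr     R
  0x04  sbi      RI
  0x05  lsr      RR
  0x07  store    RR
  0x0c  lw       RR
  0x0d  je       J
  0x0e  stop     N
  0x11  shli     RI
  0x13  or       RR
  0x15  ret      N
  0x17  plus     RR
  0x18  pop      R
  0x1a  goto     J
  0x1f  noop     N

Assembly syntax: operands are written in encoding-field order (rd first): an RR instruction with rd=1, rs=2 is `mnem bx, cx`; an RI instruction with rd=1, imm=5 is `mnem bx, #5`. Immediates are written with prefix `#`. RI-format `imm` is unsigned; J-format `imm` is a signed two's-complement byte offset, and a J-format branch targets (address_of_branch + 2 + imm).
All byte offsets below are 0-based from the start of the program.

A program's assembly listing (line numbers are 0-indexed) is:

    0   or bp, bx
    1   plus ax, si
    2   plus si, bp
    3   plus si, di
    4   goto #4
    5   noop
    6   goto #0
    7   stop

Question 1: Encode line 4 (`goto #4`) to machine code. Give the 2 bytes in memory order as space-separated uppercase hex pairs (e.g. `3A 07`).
line 4 (goto): pack op=0x1a:5|imm=4:11 = 0xd004; little→ 04 d0

04 D0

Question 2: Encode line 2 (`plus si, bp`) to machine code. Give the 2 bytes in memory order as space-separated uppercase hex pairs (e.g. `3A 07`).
C0 BC

line 2 (plus): pack op=0x17:5|rd=4:3|rs=6:3|pad=0:5 = 0xbcc0; little→ c0 bc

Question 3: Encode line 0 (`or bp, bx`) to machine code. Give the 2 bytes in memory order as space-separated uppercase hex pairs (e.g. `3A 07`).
line 0 (or): pack op=0x13:5|rd=6:3|rs=1:3|pad=0:5 = 0x9e20; little→ 20 9e

20 9E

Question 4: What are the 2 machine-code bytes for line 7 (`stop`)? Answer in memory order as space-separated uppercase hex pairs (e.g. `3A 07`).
00 70

line 7 (stop): pack op=0xe:5|pad=0:11 = 0x7000; little→ 00 70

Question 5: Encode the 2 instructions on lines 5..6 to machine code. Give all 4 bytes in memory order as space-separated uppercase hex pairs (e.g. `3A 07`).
line 5 (noop): pack op=0x1f:5|pad=0:11 = 0xf800; little→ 00 f8
line 6 (goto): pack op=0x1a:5|imm=0:11 = 0xd000; little→ 00 d0

00 F8 00 D0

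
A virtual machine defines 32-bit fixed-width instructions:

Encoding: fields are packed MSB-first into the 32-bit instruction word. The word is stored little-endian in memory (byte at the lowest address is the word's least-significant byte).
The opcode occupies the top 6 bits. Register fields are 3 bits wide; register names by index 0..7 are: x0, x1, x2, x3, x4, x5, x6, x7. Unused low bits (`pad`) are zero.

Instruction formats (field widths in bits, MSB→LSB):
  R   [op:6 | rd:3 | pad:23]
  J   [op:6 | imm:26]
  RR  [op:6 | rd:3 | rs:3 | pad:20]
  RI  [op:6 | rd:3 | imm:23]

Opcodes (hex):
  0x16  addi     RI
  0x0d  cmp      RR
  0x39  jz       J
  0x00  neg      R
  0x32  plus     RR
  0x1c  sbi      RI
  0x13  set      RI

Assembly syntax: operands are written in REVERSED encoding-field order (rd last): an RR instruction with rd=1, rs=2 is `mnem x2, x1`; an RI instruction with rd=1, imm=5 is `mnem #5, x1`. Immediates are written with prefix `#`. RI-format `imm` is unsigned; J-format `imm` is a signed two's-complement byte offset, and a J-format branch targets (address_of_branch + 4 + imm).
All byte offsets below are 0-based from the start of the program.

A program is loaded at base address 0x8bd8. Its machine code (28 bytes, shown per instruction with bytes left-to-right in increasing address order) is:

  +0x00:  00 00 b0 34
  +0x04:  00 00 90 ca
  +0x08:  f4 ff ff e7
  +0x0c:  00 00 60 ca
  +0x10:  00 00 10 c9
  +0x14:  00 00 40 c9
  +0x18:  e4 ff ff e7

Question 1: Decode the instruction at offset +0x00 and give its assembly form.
+0x00: 00 00 b0 34 ⇒ word 0x34b00000 (little)
  opcode bits[31:26]=0xd: cmp/RR
  rd@[25:23]=0x1 ⇒ x1
  rs@[22:20]=0x3 ⇒ x3

cmp x3, x1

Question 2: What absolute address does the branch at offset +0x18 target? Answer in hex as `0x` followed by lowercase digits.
+0x18: e4 ff ff e7 ⇒ word 0xe7ffffe4 (little)
  top 6b → 0x39 → jz [J]
  imm@[25:0]=0x3ffffe4 (s26→-28) ⇒ #-28
  target = base 0x8bd8 + off 0x18 + 4 + imm -28 = 0x8bd8

0x8bd8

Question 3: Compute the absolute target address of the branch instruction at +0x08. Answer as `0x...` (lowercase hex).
0x8bd8

@+08  little-endian(f4 ff ff e7) = 0xe7fffff4
  op=0xe7fffff4>>26=0x39 ⇒ jz (J)
  [25:0] imm=67108852 (s26→-12) = #-12
  target = base 0x8bd8 + off 0x08 + 4 + imm -12 = 0x8bd8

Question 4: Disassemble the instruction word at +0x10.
plus x1, x2

+0x10: 00 00 10 c9 ⇒ word 0xc9100000 (little)
  top 6b → 0x32 → plus [RR]
  rd@[25:23]=0x2 ⇒ x2
  rs@[22:20]=0x1 ⇒ x1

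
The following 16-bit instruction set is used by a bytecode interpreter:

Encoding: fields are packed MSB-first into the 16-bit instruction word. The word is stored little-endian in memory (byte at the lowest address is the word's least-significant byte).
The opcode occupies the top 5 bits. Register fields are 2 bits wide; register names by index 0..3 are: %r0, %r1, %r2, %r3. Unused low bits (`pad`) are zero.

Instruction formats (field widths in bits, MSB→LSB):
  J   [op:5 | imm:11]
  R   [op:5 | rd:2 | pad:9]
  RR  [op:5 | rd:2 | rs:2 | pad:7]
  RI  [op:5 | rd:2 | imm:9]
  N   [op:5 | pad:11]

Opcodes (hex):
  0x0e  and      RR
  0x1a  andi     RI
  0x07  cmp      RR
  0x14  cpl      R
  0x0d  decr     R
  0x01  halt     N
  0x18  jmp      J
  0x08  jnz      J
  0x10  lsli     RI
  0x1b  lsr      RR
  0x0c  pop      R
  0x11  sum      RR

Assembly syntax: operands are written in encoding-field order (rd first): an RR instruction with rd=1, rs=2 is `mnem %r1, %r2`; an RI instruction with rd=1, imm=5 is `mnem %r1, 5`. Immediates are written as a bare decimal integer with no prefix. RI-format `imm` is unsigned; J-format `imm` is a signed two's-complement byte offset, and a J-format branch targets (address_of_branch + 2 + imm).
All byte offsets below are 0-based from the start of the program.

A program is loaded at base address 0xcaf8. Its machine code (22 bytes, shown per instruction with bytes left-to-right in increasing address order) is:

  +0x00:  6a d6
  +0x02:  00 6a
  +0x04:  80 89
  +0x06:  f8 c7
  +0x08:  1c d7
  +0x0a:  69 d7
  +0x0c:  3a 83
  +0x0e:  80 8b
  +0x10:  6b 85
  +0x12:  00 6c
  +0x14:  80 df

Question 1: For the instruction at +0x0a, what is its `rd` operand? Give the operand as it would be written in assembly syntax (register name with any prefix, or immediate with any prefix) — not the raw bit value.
@+0a  little-endian(69 d7) = 0xd769
  opcode bits[15:11]=0x1a: andi/RI
  [10:9] rd=3 = %r3
  [8:0] imm=361 = 361

%r3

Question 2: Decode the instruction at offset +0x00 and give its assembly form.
andi %r3, 106

@+00  little-endian(6a d6) = 0xd66a
  op=0xd66a>>11=0x1a ⇒ andi (RI)
  rd@[10:9]=0x3 ⇒ %r3
  imm@[8:0]=0x6a ⇒ 106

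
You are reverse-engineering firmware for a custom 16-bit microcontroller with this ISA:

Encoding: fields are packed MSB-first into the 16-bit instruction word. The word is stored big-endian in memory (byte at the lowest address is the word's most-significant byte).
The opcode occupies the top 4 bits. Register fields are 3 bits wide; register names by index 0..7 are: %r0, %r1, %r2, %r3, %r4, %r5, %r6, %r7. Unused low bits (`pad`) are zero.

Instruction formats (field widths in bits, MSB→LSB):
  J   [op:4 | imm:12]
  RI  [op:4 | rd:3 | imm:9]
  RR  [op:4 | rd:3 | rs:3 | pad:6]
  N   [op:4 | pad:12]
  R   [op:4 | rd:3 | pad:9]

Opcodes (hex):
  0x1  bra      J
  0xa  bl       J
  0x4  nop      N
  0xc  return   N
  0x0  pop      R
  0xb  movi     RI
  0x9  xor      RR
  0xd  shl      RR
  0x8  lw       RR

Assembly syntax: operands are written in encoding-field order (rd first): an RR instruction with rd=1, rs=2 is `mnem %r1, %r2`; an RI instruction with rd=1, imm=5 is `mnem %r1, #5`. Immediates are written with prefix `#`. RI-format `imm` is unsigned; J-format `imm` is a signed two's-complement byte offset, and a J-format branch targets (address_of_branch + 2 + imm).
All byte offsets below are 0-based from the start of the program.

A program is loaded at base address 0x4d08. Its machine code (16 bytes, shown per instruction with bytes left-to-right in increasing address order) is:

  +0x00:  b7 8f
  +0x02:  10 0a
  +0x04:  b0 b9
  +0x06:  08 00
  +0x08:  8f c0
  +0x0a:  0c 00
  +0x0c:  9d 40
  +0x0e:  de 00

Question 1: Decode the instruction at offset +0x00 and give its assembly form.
movi %r3, #399

+0x00: b7 8f ⇒ word 0xb78f (big)
  top 4b → 0xb → movi [RI]
  rd: (w>>9)&0x7=0x3 → %r3
  imm: (w>>0)&0x1ff=0x18f → #399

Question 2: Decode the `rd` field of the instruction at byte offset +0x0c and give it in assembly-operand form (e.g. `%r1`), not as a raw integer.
@+0c  big-endian(9d 40) = 0x9d40
  op=0x9d40>>12=0x9 ⇒ xor (RR)
  rd: (w>>9)&0x7=0x6 → %r6
  rs: (w>>6)&0x7=0x5 → %r5

%r6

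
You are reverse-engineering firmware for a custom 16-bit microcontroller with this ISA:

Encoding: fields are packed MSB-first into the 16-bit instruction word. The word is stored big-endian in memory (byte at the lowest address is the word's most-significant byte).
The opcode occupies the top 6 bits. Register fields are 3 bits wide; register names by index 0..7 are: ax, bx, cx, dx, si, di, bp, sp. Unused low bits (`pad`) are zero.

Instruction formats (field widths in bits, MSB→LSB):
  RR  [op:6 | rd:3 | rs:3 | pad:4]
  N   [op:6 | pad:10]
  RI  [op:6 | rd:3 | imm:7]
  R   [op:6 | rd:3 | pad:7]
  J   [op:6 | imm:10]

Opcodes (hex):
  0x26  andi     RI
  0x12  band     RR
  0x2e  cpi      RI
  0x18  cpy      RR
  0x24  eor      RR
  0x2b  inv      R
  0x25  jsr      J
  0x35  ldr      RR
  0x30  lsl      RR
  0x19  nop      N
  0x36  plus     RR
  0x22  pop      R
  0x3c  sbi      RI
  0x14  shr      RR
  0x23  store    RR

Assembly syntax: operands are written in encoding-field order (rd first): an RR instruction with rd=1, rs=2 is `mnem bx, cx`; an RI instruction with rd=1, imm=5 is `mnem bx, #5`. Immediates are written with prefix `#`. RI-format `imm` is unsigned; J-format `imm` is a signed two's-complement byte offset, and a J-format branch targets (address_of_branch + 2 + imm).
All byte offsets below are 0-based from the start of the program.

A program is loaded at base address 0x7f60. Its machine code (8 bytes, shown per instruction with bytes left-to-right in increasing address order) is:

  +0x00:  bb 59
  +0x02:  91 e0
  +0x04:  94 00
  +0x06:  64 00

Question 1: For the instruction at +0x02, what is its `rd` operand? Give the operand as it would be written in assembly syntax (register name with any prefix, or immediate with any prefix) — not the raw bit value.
dx

@+02  big-endian(91 e0) = 0x91e0
  op=0x91e0>>10=0x24 ⇒ eor (RR)
  [9:7] rd=3 = dx
  [6:4] rs=6 = bp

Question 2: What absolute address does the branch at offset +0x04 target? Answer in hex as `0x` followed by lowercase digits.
0x7f66

@+04  big-endian(94 00) = 0x9400
  opcode bits[15:10]=0x25: jsr/J
  imm@[9:0]=0x0 ⇒ #0
  target = base 0x7f60 + off 0x04 + 2 + imm 0 = 0x7f66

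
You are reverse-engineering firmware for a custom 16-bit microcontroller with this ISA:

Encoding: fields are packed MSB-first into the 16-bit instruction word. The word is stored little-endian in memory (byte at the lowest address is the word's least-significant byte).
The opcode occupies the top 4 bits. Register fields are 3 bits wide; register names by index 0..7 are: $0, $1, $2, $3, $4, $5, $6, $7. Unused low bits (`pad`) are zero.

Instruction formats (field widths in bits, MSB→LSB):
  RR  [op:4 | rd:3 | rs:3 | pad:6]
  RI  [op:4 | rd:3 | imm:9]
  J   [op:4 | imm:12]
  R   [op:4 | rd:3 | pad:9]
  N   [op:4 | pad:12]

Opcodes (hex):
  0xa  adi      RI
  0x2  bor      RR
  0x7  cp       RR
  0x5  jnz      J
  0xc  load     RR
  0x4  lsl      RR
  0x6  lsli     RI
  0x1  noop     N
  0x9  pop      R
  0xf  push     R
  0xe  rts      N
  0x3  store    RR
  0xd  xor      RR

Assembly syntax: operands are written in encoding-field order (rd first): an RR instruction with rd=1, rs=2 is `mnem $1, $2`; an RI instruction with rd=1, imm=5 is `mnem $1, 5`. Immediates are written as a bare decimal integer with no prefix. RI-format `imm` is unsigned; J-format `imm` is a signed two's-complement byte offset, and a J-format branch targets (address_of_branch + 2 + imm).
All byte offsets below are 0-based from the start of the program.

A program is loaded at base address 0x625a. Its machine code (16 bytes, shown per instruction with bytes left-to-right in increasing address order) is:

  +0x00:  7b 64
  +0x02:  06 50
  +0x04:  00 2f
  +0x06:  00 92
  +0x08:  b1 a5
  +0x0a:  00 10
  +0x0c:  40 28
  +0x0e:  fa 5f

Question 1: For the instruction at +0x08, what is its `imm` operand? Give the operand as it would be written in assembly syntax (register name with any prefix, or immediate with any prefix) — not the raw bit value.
433

off 0x08: read b1 a5 as little → 0xa5b1
  top 4b → 0xa → adi [RI]
  rd@[11:9]=0x2 ⇒ $2
  imm@[8:0]=0x1b1 ⇒ 433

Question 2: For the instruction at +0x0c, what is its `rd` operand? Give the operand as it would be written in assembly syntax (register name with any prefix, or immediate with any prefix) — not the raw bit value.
$4

[0c] 40 28 → 0x2840
  top 4b → 0x2 → bor [RR]
  rd@[11:9]=0x4 ⇒ $4
  rs@[8:6]=0x1 ⇒ $1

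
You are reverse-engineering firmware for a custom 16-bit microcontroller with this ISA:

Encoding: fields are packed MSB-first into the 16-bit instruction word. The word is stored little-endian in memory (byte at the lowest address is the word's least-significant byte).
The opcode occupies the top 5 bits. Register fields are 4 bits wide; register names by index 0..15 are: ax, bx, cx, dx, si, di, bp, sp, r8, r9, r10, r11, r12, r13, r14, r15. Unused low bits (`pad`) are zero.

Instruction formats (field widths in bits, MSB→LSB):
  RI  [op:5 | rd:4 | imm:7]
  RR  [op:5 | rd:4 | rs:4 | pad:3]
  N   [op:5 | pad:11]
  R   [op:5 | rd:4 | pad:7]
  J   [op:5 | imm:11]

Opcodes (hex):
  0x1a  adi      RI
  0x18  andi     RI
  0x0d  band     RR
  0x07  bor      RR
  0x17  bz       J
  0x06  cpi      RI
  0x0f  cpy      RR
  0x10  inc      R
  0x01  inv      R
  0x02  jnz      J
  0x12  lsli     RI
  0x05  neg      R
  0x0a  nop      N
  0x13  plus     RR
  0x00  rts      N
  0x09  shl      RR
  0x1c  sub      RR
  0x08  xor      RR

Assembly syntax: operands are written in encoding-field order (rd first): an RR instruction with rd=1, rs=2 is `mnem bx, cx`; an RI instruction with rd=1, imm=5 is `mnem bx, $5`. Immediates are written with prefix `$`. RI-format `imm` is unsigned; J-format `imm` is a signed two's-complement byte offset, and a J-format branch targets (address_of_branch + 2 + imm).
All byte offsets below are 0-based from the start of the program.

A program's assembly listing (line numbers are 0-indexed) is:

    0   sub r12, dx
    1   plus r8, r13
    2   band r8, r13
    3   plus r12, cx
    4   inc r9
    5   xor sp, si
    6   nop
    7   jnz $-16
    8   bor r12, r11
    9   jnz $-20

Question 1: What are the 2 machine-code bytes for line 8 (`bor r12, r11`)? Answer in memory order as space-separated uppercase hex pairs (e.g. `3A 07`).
58 3E

L8: bor op=0x7:5|rd=12:4|rs=11:4|pad=0:3 ⇒ 0x3e58 ⇒ little 58 3e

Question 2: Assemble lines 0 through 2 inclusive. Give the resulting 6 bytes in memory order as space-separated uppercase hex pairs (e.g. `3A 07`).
18 E6 68 9C 68 6C

0. sub fields op=0x1c:5|rd=12:4|rs=3:4|pad=0:3 → word e618h → 18 e6
1. plus fields op=0x13:5|rd=8:4|rs=13:4|pad=0:3 → word 9c68h → 68 9c
2. band fields op=0xd:5|rd=8:4|rs=13:4|pad=0:3 → word 6c68h → 68 6c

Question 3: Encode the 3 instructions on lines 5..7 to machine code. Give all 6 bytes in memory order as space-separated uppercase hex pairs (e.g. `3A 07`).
L5: xor op=0x8:5|rd=7:4|rs=4:4|pad=0:3 ⇒ 0x43a0 ⇒ little a0 43
L6: nop op=0xa:5|pad=0:11 ⇒ 0x5000 ⇒ little 00 50
L7: jnz op=0x2:5|imm=-16:11 ⇒ 0x17f0 ⇒ little f0 17

A0 43 00 50 F0 17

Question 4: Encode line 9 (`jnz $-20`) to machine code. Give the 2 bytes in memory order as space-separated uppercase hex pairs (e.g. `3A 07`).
EC 17

line 9 (jnz): pack op=0x2:5|imm=-20:11 = 0x17ec; little→ ec 17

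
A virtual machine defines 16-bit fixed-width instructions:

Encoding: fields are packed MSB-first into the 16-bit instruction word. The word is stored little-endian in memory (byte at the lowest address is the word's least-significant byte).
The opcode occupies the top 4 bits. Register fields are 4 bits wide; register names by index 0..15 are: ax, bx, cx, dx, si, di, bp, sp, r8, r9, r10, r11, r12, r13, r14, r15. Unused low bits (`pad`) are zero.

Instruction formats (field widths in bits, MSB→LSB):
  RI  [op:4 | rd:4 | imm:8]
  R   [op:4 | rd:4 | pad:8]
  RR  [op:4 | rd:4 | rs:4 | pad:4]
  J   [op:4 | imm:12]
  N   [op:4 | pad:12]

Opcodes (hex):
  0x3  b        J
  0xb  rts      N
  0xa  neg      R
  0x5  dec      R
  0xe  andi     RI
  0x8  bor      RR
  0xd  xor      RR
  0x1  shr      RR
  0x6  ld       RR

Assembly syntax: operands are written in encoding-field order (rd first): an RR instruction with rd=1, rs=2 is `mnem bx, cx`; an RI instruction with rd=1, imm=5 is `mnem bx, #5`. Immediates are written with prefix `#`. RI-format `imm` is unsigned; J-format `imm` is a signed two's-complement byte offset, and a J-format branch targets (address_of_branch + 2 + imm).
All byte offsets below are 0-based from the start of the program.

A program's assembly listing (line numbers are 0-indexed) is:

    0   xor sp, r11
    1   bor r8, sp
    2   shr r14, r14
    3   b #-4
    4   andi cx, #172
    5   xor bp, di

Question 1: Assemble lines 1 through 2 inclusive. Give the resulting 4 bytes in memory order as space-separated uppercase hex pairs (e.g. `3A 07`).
70 88 E0 1E

line 1 (bor): pack op=0x8:4|rd=8:4|rs=7:4|pad=0:4 = 0x8870; little→ 70 88
line 2 (shr): pack op=0x1:4|rd=14:4|rs=14:4|pad=0:4 = 0x1ee0; little→ e0 1e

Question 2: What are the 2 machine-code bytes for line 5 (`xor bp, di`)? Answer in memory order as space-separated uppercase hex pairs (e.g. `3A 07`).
50 D6

L5: xor op=0xd:4|rd=6:4|rs=5:4|pad=0:4 ⇒ 0xd650 ⇒ little 50 d6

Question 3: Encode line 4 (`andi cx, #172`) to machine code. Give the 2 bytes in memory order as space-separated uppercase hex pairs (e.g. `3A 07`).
line 4 (andi): pack op=0xe:4|rd=2:4|imm=172:8 = 0xe2ac; little→ ac e2

AC E2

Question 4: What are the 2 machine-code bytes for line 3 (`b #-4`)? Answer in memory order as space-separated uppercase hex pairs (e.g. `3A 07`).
3. b fields op=0x3:4|imm=-4:12 → word 3ffch → fc 3f

FC 3F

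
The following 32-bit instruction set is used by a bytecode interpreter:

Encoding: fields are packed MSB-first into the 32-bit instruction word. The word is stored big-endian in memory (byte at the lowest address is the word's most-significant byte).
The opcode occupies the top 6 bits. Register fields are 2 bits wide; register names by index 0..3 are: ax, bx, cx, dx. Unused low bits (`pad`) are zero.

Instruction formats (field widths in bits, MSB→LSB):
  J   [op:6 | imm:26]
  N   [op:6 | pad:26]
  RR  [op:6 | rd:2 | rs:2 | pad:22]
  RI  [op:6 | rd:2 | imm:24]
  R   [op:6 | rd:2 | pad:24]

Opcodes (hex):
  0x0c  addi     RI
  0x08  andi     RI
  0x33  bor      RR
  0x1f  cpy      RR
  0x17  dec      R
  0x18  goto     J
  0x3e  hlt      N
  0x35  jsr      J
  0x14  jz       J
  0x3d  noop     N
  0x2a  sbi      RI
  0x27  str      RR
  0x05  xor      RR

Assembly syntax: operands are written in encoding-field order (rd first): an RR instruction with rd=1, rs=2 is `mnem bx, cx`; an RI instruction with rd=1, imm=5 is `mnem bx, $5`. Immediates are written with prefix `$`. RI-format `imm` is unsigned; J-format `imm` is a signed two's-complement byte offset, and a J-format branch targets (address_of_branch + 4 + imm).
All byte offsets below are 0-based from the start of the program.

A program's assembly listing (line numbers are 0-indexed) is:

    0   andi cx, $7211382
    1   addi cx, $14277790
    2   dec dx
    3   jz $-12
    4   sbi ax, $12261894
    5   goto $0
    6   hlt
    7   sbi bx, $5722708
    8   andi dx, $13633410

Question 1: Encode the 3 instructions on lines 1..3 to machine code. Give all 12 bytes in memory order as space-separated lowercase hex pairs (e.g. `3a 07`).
32 d9 dc 9e 5f 00 00 00 53 ff ff f4

1. addi fields op=0xc:6|rd=2:2|imm=14277790:24 → word 32d9dc9eh → 32 d9 dc 9e
2. dec fields op=0x17:6|rd=3:2|pad=0:24 → word 5f000000h → 5f 00 00 00
3. jz fields op=0x14:6|imm=-12:26 → word 53fffff4h → 53 ff ff f4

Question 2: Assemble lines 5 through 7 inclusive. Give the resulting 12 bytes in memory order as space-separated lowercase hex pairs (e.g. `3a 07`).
line 5 (goto): pack op=0x18:6|imm=0:26 = 0x60000000; big→ 60 00 00 00
line 6 (hlt): pack op=0x3e:6|pad=0:26 = 0xf8000000; big→ f8 00 00 00
line 7 (sbi): pack op=0x2a:6|rd=1:2|imm=5722708:24 = 0xa9575254; big→ a9 57 52 54

60 00 00 00 f8 00 00 00 a9 57 52 54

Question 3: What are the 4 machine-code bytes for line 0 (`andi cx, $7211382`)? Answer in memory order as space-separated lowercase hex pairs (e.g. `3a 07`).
22 6e 09 76

line 0 (andi): pack op=0x8:6|rd=2:2|imm=7211382:24 = 0x226e0976; big→ 22 6e 09 76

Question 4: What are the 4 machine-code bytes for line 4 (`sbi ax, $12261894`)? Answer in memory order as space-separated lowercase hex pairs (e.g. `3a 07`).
line 4 (sbi): pack op=0x2a:6|rd=0:2|imm=12261894:24 = 0xa8bb1a06; big→ a8 bb 1a 06

a8 bb 1a 06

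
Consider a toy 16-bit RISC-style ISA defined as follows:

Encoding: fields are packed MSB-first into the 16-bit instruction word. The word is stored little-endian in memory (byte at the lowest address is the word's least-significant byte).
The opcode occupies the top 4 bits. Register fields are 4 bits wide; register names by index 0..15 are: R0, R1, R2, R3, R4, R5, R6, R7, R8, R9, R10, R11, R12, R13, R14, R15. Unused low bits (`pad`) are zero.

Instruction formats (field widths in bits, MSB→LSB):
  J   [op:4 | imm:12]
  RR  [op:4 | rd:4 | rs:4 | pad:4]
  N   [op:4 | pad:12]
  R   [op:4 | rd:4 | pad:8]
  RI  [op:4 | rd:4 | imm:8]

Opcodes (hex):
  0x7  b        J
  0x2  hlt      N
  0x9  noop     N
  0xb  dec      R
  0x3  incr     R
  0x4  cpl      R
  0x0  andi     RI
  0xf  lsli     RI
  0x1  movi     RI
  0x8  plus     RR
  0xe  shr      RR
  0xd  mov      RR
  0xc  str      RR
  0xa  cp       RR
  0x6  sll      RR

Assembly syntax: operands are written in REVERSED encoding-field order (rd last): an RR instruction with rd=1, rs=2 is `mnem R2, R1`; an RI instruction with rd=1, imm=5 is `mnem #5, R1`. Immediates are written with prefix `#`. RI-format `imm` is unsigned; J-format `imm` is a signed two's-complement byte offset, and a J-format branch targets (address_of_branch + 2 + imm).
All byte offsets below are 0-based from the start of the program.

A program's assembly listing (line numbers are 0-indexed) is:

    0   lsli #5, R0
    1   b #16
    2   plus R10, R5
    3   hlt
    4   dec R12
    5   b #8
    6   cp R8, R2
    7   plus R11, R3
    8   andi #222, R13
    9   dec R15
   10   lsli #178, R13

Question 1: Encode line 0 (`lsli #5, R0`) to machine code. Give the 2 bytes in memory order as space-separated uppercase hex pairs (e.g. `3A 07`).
line 0 (lsli): pack op=0xf:4|rd=0:4|imm=5:8 = 0xf005; little→ 05 f0

05 F0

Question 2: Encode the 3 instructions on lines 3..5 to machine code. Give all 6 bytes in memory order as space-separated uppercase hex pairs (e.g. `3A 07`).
line 3 (hlt): pack op=0x2:4|pad=0:12 = 0x2000; little→ 00 20
line 4 (dec): pack op=0xb:4|rd=12:4|pad=0:8 = 0xbc00; little→ 00 bc
line 5 (b): pack op=0x7:4|imm=8:12 = 0x7008; little→ 08 70

00 20 00 BC 08 70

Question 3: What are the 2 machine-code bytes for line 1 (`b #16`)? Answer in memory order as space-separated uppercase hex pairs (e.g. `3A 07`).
10 70

1. b fields op=0x7:4|imm=16:12 → word 7010h → 10 70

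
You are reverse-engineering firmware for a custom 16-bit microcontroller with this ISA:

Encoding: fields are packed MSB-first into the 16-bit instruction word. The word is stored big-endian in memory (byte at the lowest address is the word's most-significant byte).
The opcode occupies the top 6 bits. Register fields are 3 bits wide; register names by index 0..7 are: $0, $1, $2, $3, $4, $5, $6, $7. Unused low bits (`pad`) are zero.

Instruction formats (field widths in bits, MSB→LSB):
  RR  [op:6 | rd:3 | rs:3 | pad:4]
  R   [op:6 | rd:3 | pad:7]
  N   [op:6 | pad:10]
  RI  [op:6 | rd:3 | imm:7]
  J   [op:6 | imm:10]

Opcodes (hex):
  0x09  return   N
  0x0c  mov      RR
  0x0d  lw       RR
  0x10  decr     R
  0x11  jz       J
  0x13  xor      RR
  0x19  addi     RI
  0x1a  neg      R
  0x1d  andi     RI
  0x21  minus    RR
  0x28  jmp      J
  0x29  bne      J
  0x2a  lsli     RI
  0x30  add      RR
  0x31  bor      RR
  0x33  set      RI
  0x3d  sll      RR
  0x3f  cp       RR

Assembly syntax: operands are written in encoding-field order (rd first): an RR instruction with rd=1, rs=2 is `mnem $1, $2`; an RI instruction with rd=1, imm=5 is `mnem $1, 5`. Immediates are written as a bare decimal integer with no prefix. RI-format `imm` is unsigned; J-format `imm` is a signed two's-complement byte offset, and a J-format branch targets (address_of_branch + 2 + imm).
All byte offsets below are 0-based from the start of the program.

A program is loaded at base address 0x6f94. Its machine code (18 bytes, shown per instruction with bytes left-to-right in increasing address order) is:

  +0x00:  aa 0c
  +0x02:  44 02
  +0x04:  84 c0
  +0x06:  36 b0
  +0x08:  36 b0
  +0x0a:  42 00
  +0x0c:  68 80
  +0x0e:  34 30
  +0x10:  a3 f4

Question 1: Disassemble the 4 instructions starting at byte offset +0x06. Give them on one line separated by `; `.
lw $5, $3; lw $5, $3; decr $4; neg $1

[06] 36 b0 → 0x36b0
  op=0x36b0>>10=0xd ⇒ lw (RR)
  rd@[9:7]=0x5 ⇒ $5
  rs@[6:4]=0x3 ⇒ $3
[08] 36 b0 → 0x36b0
  op=0x36b0>>10=0xd ⇒ lw (RR)
  rd@[9:7]=0x5 ⇒ $5
  rs@[6:4]=0x3 ⇒ $3
[0a] 42 00 → 0x4200
  op=0x4200>>10=0x10 ⇒ decr (R)
  rd@[9:7]=0x4 ⇒ $4
[0c] 68 80 → 0x6880
  op=0x6880>>10=0x1a ⇒ neg (R)
  rd@[9:7]=0x1 ⇒ $1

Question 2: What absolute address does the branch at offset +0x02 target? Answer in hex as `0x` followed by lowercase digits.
0x6f9a

off 0x02: read 44 02 as big → 0x4402
  opcode bits[15:10]=0x11: jz/J
  imm@[9:0]=0x2 ⇒ 2
  target = base 0x6f94 + off 0x02 + 2 + imm 2 = 0x6f9a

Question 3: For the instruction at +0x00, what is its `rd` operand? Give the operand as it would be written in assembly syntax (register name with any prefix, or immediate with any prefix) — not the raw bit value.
$4

off 0x00: read aa 0c as big → 0xaa0c
  op=0xaa0c>>10=0x2a ⇒ lsli (RI)
  [9:7] rd=4 = $4
  [6:0] imm=12 = 12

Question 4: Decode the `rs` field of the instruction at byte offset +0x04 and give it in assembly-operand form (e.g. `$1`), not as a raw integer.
+0x04: 84 c0 ⇒ word 0x84c0 (big)
  op=0x84c0>>10=0x21 ⇒ minus (RR)
  rd: (w>>7)&0x7=0x1 → $1
  rs: (w>>4)&0x7=0x4 → $4

$4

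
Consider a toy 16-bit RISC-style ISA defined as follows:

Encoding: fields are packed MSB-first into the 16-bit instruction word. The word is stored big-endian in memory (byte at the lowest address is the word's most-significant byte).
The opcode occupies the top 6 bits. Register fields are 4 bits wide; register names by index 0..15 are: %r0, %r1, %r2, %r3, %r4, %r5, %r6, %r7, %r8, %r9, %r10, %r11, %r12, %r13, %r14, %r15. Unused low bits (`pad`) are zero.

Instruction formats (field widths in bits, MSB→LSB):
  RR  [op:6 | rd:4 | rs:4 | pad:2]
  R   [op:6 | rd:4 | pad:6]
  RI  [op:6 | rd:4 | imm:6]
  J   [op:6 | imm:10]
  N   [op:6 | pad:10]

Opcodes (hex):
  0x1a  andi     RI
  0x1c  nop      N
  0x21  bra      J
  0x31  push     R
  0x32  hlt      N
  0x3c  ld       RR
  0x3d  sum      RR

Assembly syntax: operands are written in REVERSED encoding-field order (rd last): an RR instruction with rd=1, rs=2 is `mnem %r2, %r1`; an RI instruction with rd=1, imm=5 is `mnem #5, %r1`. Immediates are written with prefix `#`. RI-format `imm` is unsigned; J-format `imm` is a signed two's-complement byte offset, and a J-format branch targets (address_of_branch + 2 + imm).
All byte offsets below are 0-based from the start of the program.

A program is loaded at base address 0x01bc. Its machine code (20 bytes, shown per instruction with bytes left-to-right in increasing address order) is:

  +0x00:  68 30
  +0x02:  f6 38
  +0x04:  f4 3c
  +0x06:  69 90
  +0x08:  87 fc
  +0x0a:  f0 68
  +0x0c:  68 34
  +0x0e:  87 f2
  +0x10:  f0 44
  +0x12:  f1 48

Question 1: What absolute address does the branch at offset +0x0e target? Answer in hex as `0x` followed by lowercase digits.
0x01be

[0e] 87 f2 → 0x87f2
  top 6b → 0x21 → bra [J]
  imm@[9:0]=0x3f2 (s10→-14) ⇒ #-14
  target = base 0x01bc + off 0x0e + 2 + imm -14 = 0x01be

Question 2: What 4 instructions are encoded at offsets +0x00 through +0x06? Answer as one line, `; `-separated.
@+00  big-endian(68 30) = 0x6830
  opcode bits[15:10]=0x1a: andi/RI
  [9:6] rd=0 = %r0
  [5:0] imm=48 = #48
@+02  big-endian(f6 38) = 0xf638
  opcode bits[15:10]=0x3d: sum/RR
  [9:6] rd=8 = %r8
  [5:2] rs=14 = %r14
@+04  big-endian(f4 3c) = 0xf43c
  opcode bits[15:10]=0x3d: sum/RR
  [9:6] rd=0 = %r0
  [5:2] rs=15 = %r15
@+06  big-endian(69 90) = 0x6990
  opcode bits[15:10]=0x1a: andi/RI
  [9:6] rd=6 = %r6
  [5:0] imm=16 = #16

andi #48, %r0; sum %r14, %r8; sum %r15, %r0; andi #16, %r6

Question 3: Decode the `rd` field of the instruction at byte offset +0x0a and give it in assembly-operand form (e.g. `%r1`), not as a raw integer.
%r1

off 0x0a: read f0 68 as big → 0xf068
  top 6b → 0x3c → ld [RR]
  rd: (w>>6)&0xf=0x1 → %r1
  rs: (w>>2)&0xf=0xa → %r10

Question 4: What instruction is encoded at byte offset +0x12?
ld %r2, %r5

+0x12: f1 48 ⇒ word 0xf148 (big)
  top 6b → 0x3c → ld [RR]
  rd: (w>>6)&0xf=0x5 → %r5
  rs: (w>>2)&0xf=0x2 → %r2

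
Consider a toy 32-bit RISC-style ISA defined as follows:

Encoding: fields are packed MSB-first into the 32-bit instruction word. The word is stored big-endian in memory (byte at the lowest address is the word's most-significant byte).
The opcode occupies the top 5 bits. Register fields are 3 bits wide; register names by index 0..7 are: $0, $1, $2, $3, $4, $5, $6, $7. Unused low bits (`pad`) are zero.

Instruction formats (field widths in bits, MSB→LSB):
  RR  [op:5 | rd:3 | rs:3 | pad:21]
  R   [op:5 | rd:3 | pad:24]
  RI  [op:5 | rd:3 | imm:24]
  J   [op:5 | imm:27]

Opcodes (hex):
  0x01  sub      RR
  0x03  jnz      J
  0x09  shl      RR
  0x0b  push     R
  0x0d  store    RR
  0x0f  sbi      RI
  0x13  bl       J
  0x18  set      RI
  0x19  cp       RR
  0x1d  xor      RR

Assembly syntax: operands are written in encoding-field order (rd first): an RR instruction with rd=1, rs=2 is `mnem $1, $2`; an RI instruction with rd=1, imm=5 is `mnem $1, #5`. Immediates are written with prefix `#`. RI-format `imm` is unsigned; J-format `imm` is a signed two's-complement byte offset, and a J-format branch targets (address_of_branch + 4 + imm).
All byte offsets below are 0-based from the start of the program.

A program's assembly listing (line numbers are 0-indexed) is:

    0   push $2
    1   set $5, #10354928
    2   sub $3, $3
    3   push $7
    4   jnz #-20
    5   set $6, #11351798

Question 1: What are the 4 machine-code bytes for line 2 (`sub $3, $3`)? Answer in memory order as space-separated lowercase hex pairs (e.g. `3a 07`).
line 2 (sub): pack op=0x1:5|rd=3:3|rs=3:3|pad=0:21 = 0x0b600000; big→ 0b 60 00 00

0b 60 00 00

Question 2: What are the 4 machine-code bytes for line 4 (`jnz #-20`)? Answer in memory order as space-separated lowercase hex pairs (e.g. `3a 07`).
L4: jnz op=0x3:5|imm=-20:27 ⇒ 0x1fffffec ⇒ big 1f ff ff ec

1f ff ff ec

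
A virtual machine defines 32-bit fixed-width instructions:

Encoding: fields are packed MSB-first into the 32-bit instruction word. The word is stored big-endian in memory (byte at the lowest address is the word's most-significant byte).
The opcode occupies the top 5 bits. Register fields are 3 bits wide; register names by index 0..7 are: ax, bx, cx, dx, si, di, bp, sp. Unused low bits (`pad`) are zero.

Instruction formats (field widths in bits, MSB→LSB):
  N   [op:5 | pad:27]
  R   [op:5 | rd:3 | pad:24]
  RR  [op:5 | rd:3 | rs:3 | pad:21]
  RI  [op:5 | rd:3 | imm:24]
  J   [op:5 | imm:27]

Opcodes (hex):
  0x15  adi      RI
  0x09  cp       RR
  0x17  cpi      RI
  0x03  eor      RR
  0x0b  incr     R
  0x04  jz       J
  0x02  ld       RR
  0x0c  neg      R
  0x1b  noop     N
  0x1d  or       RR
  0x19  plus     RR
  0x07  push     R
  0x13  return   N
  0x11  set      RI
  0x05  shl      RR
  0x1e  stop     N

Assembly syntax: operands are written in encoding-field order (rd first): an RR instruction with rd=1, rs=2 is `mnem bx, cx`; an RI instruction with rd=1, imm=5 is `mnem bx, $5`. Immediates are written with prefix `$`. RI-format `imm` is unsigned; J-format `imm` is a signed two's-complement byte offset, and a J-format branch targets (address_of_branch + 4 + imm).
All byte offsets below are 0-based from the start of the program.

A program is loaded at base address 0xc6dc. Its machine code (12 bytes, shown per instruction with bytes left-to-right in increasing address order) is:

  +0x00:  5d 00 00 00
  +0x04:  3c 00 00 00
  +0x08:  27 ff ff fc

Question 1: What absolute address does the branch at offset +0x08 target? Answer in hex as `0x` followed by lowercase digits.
@+08  big-endian(27 ff ff fc) = 0x27fffffc
  top 5b → 0x4 → jz [J]
  imm: (w>>0)&0x7ffffff=0x7fffffc (s27→-4) → $-4
  target = base 0xc6dc + off 0x08 + 4 + imm -4 = 0xc6e4

0xc6e4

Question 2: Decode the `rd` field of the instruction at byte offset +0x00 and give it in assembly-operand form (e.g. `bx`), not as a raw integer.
[00] 5d 00 00 00 → 0x5d000000
  opcode bits[31:27]=0xb: incr/R
  [26:24] rd=5 = di

di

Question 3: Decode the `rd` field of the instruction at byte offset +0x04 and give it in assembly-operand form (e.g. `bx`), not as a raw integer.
off 0x04: read 3c 00 00 00 as big → 0x3c000000
  opcode bits[31:27]=0x7: push/R
  rd@[26:24]=0x4 ⇒ si

si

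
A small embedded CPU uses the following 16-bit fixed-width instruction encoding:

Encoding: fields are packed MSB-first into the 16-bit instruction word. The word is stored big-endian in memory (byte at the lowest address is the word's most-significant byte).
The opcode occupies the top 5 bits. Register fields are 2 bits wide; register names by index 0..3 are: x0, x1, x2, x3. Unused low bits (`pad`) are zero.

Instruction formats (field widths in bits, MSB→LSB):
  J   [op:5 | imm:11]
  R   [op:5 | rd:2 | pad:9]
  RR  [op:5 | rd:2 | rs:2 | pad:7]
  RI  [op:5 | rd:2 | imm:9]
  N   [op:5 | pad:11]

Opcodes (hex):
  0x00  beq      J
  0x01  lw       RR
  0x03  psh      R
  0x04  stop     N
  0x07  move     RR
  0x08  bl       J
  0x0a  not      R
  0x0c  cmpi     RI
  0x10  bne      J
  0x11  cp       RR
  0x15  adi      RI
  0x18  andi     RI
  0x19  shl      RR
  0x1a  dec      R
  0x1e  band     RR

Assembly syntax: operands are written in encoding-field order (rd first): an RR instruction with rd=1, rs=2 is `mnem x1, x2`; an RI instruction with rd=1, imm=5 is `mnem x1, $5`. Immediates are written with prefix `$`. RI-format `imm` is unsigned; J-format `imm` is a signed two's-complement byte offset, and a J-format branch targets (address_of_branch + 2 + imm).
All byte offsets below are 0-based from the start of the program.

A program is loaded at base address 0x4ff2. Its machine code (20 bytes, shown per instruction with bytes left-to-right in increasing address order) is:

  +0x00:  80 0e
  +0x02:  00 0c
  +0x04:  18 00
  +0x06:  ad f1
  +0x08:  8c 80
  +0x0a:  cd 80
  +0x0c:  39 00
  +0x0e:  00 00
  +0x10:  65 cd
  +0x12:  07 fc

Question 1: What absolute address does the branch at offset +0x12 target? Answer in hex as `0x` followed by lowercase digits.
+0x12: 07 fc ⇒ word 0x07fc (big)
  op=0x07fc>>11=0x0 ⇒ beq (J)
  imm: (w>>0)&0x7ff=0x7fc (s11→-4) → $-4
  target = base 0x4ff2 + off 0x12 + 2 + imm -4 = 0x5002

0x5002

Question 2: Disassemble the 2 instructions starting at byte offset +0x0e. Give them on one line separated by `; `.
[0e] 00 00 → 0x0000
  opcode bits[15:11]=0x0: beq/J
  imm: (w>>0)&0x7ff=0x0 → $0
[10] 65 cd → 0x65cd
  opcode bits[15:11]=0xc: cmpi/RI
  rd: (w>>9)&0x3=0x2 → x2
  imm: (w>>0)&0x1ff=0x1cd → $461

beq $0; cmpi x2, $461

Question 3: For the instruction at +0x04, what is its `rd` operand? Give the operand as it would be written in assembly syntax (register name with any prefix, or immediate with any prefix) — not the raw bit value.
@+04  big-endian(18 00) = 0x1800
  op=0x1800>>11=0x3 ⇒ psh (R)
  [10:9] rd=0 = x0

x0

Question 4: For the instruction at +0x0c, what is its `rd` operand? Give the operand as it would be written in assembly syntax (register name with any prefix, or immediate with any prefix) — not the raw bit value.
x0

@+0c  big-endian(39 00) = 0x3900
  opcode bits[15:11]=0x7: move/RR
  rd: (w>>9)&0x3=0x0 → x0
  rs: (w>>7)&0x3=0x2 → x2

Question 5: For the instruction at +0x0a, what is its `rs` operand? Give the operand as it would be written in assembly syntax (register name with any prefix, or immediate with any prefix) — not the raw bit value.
x3

@+0a  big-endian(cd 80) = 0xcd80
  top 5b → 0x19 → shl [RR]
  rd: (w>>9)&0x3=0x2 → x2
  rs: (w>>7)&0x3=0x3 → x3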